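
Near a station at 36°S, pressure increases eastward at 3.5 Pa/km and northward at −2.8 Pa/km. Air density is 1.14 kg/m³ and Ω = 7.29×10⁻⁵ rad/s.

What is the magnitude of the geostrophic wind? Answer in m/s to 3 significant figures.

45.9 m/s

Coriolis parameter at 36°S:
f = 2Ω sin φ = 2 × 7.29×10⁻⁵ × sin 36° = 8.57×10⁻⁵ s⁻¹
In the Southern Hemisphere f is negative: f = −8.57×10⁻⁵ s⁻¹.
Component geostrophic relations (x east, y north):
u_g = −(1/(fρ)) ∂P/∂y,  v_g = (1/(fρ)) ∂P/∂x
u_g = −(−2.8×10⁻³)/(−8.57×10⁻⁵ × 1.14) = −28.7 m/s;  v_g = (3.5×10⁻³)/(−8.57×10⁻⁵ × 1.14) = −35.8 m/s
|V_g| = √(u_g² + v_g²) = 45.9 m/s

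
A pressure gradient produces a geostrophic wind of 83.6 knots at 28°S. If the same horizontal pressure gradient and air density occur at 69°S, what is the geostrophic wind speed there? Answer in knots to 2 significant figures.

42 knots

With the same pressure gradient and density, V_g ∝ 1/f ∝ 1/sin φ.
V₂ = V₁ · sin φ₁ / sin φ₂ = 83.6 × sin 28° / sin 69°
V₂ = 83.6 × 0.4695/0.9336 = 42 knots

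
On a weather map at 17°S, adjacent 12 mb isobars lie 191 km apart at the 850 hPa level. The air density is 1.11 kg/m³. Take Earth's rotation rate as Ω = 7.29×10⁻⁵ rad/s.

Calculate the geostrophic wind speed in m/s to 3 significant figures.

133 m/s

Coriolis parameter at 17°S:
f = 2Ω sin φ = 2 × 7.29×10⁻⁵ × sin 17° = 4.26×10⁻⁵ s⁻¹
Pressure gradient: |∂P/∂n| = 1200 Pa / 191000 m = 6.28×10⁻³ Pa/m
Geostrophic balance (pressure-gradient force = Coriolis force):
V_g = (1/(fρ)) |∂P/∂n| = 6.28×10⁻³ / (4.26×10⁻⁵ × 1.11) = 133 m/s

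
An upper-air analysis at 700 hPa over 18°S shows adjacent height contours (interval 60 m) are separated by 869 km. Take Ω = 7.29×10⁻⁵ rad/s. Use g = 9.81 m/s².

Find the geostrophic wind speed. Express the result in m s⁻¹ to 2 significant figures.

Coriolis parameter at 18°S:
f = 2Ω sin φ = 2 × 7.29×10⁻⁵ × sin 18° = 4.51×10⁻⁵ s⁻¹
Height gradient: |∂Z/∂n| = 60 m / 869000 m = 6.90×10⁻⁵
On a pressure surface, geostrophic balance gives V_g = (g/f)|∂Z/∂n|:
V_g = 9.81 × 6.90×10⁻⁵ / 4.51×10⁻⁵ = 15.0 m/s

15 m s⁻¹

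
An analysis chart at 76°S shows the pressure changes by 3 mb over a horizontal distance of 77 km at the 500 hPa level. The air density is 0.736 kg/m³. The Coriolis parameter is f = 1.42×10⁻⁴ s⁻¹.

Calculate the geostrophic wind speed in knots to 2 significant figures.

72 knots

Pressure gradient: |∂P/∂n| = 300 Pa / 77000 m = 3.90×10⁻³ Pa/m
Geostrophic balance (pressure-gradient force = Coriolis force):
V_g = (1/(fρ)) |∂P/∂n| = 3.90×10⁻³ / (1.42×10⁻⁴ × 0.736) = 37.3 m/s
Converting: 37.3 m/s × 1.944 = 72 knots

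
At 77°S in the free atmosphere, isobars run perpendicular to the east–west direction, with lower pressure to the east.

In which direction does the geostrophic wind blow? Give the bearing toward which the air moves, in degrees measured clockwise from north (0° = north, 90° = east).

000°

The pressure-gradient force points toward the east (bearing 090°).
Geostrophic balance: in the Southern Hemisphere the Coriolis force deflects motion to the left, so the geostrophic wind blows 90° to the left of the pressure-gradient force (low pressure on the right).
Rotating 090° by 90° counterclockwise gives 000° — the wind blows toward the north.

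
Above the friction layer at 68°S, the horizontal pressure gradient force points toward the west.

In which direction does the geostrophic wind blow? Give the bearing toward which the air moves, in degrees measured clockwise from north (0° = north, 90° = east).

The pressure-gradient force points toward the west (bearing 270°).
Geostrophic balance: in the Southern Hemisphere the Coriolis force deflects motion to the left, so the geostrophic wind blows 90° to the left of the pressure-gradient force (low pressure on the right).
Rotating 270° by 90° counterclockwise gives 180° — the wind blows toward the south.

180°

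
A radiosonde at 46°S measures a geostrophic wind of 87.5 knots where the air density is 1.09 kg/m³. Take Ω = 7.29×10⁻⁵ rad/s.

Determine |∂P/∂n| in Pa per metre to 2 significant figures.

5.1×10⁻³ Pa/m

Coriolis parameter at 46°S:
f = 2Ω sin φ = 2 × 7.29×10⁻⁵ × sin 46° = 1.05×10⁻⁴ s⁻¹
Wind speed in SI: 87.5 knots = 45.0 m/s
Geostrophic balance rearranged: |∂P/∂n| = f ρ V_g
|∂P/∂n| = 1.05×10⁻⁴ × 1.09 × 45.0 = 5.15×10⁻³ Pa/m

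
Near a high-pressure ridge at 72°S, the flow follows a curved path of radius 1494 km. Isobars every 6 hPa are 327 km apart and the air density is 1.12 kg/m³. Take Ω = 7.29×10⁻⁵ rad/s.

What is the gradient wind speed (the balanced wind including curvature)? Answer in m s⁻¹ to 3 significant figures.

12.6 m s⁻¹

Coriolis parameter at 72°S:
f = 2Ω sin φ = 2 × 7.29×10⁻⁵ × sin 72° = 1.39×10⁻⁴ s⁻¹
Pressure gradient: |∂P/∂n| = 600 Pa / 327000 m = 1.83×10⁻³ Pa/m
Geostrophic speed: V_g = |∂P/∂n|/(fρ) = 1.83×10⁻³/(1.39×10⁻⁴ × 1.12) = 11.8 m/s
Around a high, pressure-gradient force acts outward with centrifugal, so Coriolis balances both:
fV = (1/ρ)|∂P/∂n| + V²/R  →  V² − fR·V + fR·V_g = 0
With fR = 1.39×10⁻⁴ × 1494×10³ m = 207 m/s:
V = [fR − √((fR)² − 4 fR V_g)]/2 = [207 − √(207² − 4×207×11.8)]/2 = 12.6 m/s
Supergeostrophic (V > V_g = 11.8 m/s), as expected around a high.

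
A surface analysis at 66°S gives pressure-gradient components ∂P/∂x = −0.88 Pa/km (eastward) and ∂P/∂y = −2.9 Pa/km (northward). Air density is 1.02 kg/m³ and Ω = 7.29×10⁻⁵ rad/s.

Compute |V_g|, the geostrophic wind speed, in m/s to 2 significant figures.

22 m/s

Coriolis parameter at 66°S:
f = 2Ω sin φ = 2 × 7.29×10⁻⁵ × sin 66° = 1.33×10⁻⁴ s⁻¹
In the Southern Hemisphere f is negative: f = −1.33×10⁻⁴ s⁻¹.
Component geostrophic relations (x east, y north):
u_g = −(1/(fρ)) ∂P/∂y,  v_g = (1/(fρ)) ∂P/∂x
u_g = −(−2.9×10⁻³)/(−1.33×10⁻⁴ × 1.02) = −21.3 m/s;  v_g = (−0.88×10⁻³)/(−1.33×10⁻⁴ × 1.02) = 6.48 m/s
|V_g| = √(u_g² + v_g²) = 22.3 m/s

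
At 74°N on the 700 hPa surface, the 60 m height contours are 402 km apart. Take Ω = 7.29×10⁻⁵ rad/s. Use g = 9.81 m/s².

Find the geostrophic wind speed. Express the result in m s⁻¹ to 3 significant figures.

10.4 m s⁻¹

Coriolis parameter at 74°N:
f = 2Ω sin φ = 2 × 7.29×10⁻⁵ × sin 74° = 1.40×10⁻⁴ s⁻¹
Height gradient: |∂Z/∂n| = 60 m / 402000 m = 1.49×10⁻⁴
On a pressure surface, geostrophic balance gives V_g = (g/f)|∂Z/∂n|:
V_g = 9.81 × 1.49×10⁻⁴ / 1.40×10⁻⁴ = 10.4 m/s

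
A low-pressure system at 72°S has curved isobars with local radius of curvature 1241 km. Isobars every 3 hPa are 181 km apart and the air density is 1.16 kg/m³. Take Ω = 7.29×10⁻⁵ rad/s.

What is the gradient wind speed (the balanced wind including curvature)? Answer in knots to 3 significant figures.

Coriolis parameter at 72°S:
f = 2Ω sin φ = 2 × 7.29×10⁻⁵ × sin 72° = 1.39×10⁻⁴ s⁻¹
Pressure gradient: |∂P/∂n| = 300 Pa / 181000 m = 1.66×10⁻³ Pa/m
Geostrophic speed: V_g = |∂P/∂n|/(fρ) = 1.66×10⁻³/(1.39×10⁻⁴ × 1.16) = 10.3 m/s
Around a low, centrifugal force acts outward with Coriolis, so pressure-gradient force balances both:
(1/ρ)|∂P/∂n| = fV + V²/R  →  V² + fR·V − fR·V_g = 0
With fR = 1.39×10⁻⁴ × 1241×10³ m = 172 m/s:
V = [−fR + √((fR)² + 4 fR V_g)]/2 = [−172 + √(172² + 4×172×10.3)]/2 = 9.75 m/s
Subgeostrophic (V < V_g = 10.3 m/s), as expected around a low.
Converting: 9.75 m/s × 1.944 = 19.0 knots

19.0 knots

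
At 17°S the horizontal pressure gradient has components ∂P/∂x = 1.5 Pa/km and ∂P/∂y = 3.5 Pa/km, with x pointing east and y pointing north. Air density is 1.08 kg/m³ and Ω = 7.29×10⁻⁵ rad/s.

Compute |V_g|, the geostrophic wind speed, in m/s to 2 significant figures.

Coriolis parameter at 17°S:
f = 2Ω sin φ = 2 × 7.29×10⁻⁵ × sin 17° = 4.26×10⁻⁵ s⁻¹
In the Southern Hemisphere f is negative: f = −4.26×10⁻⁵ s⁻¹.
Component geostrophic relations (x east, y north):
u_g = −(1/(fρ)) ∂P/∂y,  v_g = (1/(fρ)) ∂P/∂x
u_g = −(3.5×10⁻³)/(−4.26×10⁻⁵ × 1.08) = 76.0 m/s;  v_g = (1.5×10⁻³)/(−4.26×10⁻⁵ × 1.08) = −32.6 m/s
|V_g| = √(u_g² + v_g²) = 82.7 m/s

83 m/s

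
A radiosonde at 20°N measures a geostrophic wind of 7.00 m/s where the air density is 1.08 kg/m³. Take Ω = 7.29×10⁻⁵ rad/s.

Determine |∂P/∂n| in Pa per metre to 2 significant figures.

3.8×10⁻⁴ Pa/m

Coriolis parameter at 20°N:
f = 2Ω sin φ = 2 × 7.29×10⁻⁵ × sin 20° = 4.99×10⁻⁵ s⁻¹
Geostrophic balance rearranged: |∂P/∂n| = f ρ V_g
|∂P/∂n| = 4.99×10⁻⁵ × 1.08 × 7.00 = 3.77×10⁻⁴ Pa/m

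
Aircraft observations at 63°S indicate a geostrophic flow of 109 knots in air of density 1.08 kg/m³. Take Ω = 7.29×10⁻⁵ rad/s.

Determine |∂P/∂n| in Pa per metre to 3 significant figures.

Coriolis parameter at 63°S:
f = 2Ω sin φ = 2 × 7.29×10⁻⁵ × sin 63° = 1.30×10⁻⁴ s⁻¹
Wind speed in SI: 109 knots = 56.1 m/s
Geostrophic balance rearranged: |∂P/∂n| = f ρ V_g
|∂P/∂n| = 1.30×10⁻⁴ × 1.08 × 56.1 = 7.87×10⁻³ Pa/m

7.87×10⁻³ Pa/m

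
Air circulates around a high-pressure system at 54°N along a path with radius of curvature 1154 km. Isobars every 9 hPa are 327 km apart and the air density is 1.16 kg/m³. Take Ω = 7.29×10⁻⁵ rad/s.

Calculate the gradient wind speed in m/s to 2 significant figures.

Coriolis parameter at 54°N:
f = 2Ω sin φ = 2 × 7.29×10⁻⁵ × sin 54° = 1.18×10⁻⁴ s⁻¹
Pressure gradient: |∂P/∂n| = 900 Pa / 327000 m = 2.75×10⁻³ Pa/m
Geostrophic speed: V_g = |∂P/∂n|/(fρ) = 2.75×10⁻³/(1.18×10⁻⁴ × 1.16) = 20.1 m/s
Around a high, pressure-gradient force acts outward with centrifugal, so Coriolis balances both:
fV = (1/ρ)|∂P/∂n| + V²/R  →  V² − fR·V + fR·V_g = 0
With fR = 1.18×10⁻⁴ × 1154×10³ m = 136 m/s:
V = [fR − √((fR)² − 4 fR V_g)]/2 = [136 − √(136² − 4×136×20.1)]/2 = 24.5 m/s
Supergeostrophic (V > V_g = 20.1 m/s), as expected around a high.

25 m/s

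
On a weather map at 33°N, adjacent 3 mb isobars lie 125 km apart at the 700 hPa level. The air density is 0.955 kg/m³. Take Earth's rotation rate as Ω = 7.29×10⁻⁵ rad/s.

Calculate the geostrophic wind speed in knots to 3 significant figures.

Coriolis parameter at 33°N:
f = 2Ω sin φ = 2 × 7.29×10⁻⁵ × sin 33° = 7.94×10⁻⁵ s⁻¹
Pressure gradient: |∂P/∂n| = 300 Pa / 125000 m = 2.40×10⁻³ Pa/m
Geostrophic balance (pressure-gradient force = Coriolis force):
V_g = (1/(fρ)) |∂P/∂n| = 2.40×10⁻³ / (7.94×10⁻⁵ × 0.955) = 31.6 m/s
Converting: 31.6 m/s × 1.944 = 61.5 knots

61.5 knots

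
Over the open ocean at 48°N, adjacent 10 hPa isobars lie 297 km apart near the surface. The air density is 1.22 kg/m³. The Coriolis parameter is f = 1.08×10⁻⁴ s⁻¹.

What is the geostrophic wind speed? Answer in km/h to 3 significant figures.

92.0 km/h

Pressure gradient: |∂P/∂n| = 1000 Pa / 297000 m = 3.37×10⁻³ Pa/m
Geostrophic balance (pressure-gradient force = Coriolis force):
V_g = (1/(fρ)) |∂P/∂n| = 3.37×10⁻³ / (1.08×10⁻⁴ × 1.22) = 25.6 m/s
Converting: 25.6 m/s × 3.6 = 92.0 km/h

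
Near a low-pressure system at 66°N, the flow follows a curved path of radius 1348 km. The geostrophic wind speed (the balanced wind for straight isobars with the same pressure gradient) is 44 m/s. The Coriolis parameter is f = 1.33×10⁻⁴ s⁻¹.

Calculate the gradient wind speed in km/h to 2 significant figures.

130 km/h

Around a low, centrifugal force acts outward with Coriolis, so pressure-gradient force balances both:
(1/ρ)|∂P/∂n| = fV + V²/R  →  V² + fR·V − fR·V_g = 0
With fR = 1.33×10⁻⁴ × 1348×10³ m = 179 m/s:
V = [−fR + √((fR)² + 4 fR V_g)]/2 = [−179 + √(179² + 4×179×44)]/2 = 36.5 m/s
Subgeostrophic (V < V_g = 44 m/s), as expected around a low.
Converting: 36.5 m/s × 3.6 = 130 km/h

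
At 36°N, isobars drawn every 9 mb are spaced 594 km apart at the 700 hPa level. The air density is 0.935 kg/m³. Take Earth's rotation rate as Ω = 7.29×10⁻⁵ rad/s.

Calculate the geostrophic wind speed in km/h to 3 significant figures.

Coriolis parameter at 36°N:
f = 2Ω sin φ = 2 × 7.29×10⁻⁵ × sin 36° = 8.57×10⁻⁵ s⁻¹
Pressure gradient: |∂P/∂n| = 900 Pa / 594000 m = 1.52×10⁻³ Pa/m
Geostrophic balance (pressure-gradient force = Coriolis force):
V_g = (1/(fρ)) |∂P/∂n| = 1.52×10⁻³ / (8.57×10⁻⁵ × 0.935) = 18.9 m/s
Converting: 18.9 m/s × 3.6 = 68.1 km/h

68.1 km/h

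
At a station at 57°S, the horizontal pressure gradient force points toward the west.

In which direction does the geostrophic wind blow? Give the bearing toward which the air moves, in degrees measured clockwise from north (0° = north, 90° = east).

180°

The pressure-gradient force points toward the west (bearing 270°).
Geostrophic balance: in the Southern Hemisphere the Coriolis force deflects motion to the left, so the geostrophic wind blows 90° to the left of the pressure-gradient force (low pressure on the right).
Rotating 270° by 90° counterclockwise gives 180° — the wind blows toward the south.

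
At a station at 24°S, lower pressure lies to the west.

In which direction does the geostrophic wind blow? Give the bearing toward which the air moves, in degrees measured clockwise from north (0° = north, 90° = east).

180°

The pressure-gradient force points toward the west (bearing 270°).
Geostrophic balance: in the Southern Hemisphere the Coriolis force deflects motion to the left, so the geostrophic wind blows 90° to the left of the pressure-gradient force (low pressure on the right).
Rotating 270° by 90° counterclockwise gives 180° — the wind blows toward the south.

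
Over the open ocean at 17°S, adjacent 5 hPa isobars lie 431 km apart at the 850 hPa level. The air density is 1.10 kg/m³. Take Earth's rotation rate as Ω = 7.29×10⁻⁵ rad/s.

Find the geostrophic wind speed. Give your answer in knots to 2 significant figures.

Coriolis parameter at 17°S:
f = 2Ω sin φ = 2 × 7.29×10⁻⁵ × sin 17° = 4.26×10⁻⁵ s⁻¹
Pressure gradient: |∂P/∂n| = 500 Pa / 431000 m = 1.16×10⁻³ Pa/m
Geostrophic balance (pressure-gradient force = Coriolis force):
V_g = (1/(fρ)) |∂P/∂n| = 1.16×10⁻³ / (4.26×10⁻⁵ × 1.10) = 24.7 m/s
Converting: 24.7 m/s × 1.944 = 48 knots

48 knots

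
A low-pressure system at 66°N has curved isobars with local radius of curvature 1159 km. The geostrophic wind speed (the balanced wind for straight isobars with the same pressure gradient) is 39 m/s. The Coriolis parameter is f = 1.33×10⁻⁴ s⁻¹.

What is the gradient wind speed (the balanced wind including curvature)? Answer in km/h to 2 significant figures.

120 km/h

Around a low, centrifugal force acts outward with Coriolis, so pressure-gradient force balances both:
(1/ρ)|∂P/∂n| = fV + V²/R  →  V² + fR·V − fR·V_g = 0
With fR = 1.33×10⁻⁴ × 1159×10³ m = 154 m/s:
V = [−fR + √((fR)² + 4 fR V_g)]/2 = [−154 + √(154² + 4×154×39)]/2 = 32.3 m/s
Subgeostrophic (V < V_g = 39 m/s), as expected around a low.
Converting: 32.3 m/s × 3.6 = 120 km/h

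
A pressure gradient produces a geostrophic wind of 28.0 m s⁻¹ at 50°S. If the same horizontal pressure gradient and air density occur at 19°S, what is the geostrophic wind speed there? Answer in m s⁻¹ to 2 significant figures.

With the same pressure gradient and density, V_g ∝ 1/f ∝ 1/sin φ.
V₂ = V₁ · sin φ₁ / sin φ₂ = 28.0 × sin 50° / sin 19°
V₂ = 28.0 × 0.7660/0.3256 = 66 m s⁻¹

66 m s⁻¹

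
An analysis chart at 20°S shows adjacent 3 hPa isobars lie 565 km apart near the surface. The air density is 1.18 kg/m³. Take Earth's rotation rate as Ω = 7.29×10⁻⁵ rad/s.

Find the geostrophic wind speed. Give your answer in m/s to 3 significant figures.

Coriolis parameter at 20°S:
f = 2Ω sin φ = 2 × 7.29×10⁻⁵ × sin 20° = 4.99×10⁻⁵ s⁻¹
Pressure gradient: |∂P/∂n| = 300 Pa / 565000 m = 5.31×10⁻⁴ Pa/m
Geostrophic balance (pressure-gradient force = Coriolis force):
V_g = (1/(fρ)) |∂P/∂n| = 5.31×10⁻⁴ / (4.99×10⁻⁵ × 1.18) = 9.02 m/s

9.02 m/s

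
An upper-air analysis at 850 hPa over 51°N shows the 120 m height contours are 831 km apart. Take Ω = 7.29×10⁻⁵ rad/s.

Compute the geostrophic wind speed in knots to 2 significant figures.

24 knots

Coriolis parameter at 51°N:
f = 2Ω sin φ = 2 × 7.29×10⁻⁵ × sin 51° = 1.13×10⁻⁴ s⁻¹
Height gradient: |∂Z/∂n| = 120 m / 831000 m = 1.44×10⁻⁴
On a pressure surface, geostrophic balance gives V_g = (g/f)|∂Z/∂n|:
V_g = 9.81 × 1.44×10⁻⁴ / 1.13×10⁻⁴ = 12.5 m/s
Converting: 12.5 m/s × 1.944 = 24 knots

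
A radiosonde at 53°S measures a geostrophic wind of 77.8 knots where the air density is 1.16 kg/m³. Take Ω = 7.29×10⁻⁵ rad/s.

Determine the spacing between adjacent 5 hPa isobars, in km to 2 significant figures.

92 km

Coriolis parameter at 53°S:
f = 2Ω sin φ = 2 × 7.29×10⁻⁵ × sin 53° = 1.16×10⁻⁴ s⁻¹
Wind speed in SI: 77.8 knots = 40.0 m/s
Geostrophic balance rearranged: |∂P/∂n| = f ρ V_g
|∂P/∂n| = 1.16×10⁻⁴ × 1.16 × 40.0 = 5.41×10⁻³ Pa/m
Isobar spacing: Δn = ΔP/|∂P/∂n| = 500 Pa / 5.41×10⁻³ Pa/m = 92489 m ≈ 92 km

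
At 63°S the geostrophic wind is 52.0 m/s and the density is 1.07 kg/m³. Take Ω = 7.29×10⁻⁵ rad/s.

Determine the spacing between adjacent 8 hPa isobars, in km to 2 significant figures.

Coriolis parameter at 63°S:
f = 2Ω sin φ = 2 × 7.29×10⁻⁵ × sin 63° = 1.30×10⁻⁴ s⁻¹
Geostrophic balance rearranged: |∂P/∂n| = f ρ V_g
|∂P/∂n| = 1.30×10⁻⁴ × 1.07 × 52.0 = 7.23×10⁻³ Pa/m
Isobar spacing: Δn = ΔP/|∂P/∂n| = 800 Pa / 7.23×10⁻³ Pa/m = 110679 m ≈ 110 km

110 km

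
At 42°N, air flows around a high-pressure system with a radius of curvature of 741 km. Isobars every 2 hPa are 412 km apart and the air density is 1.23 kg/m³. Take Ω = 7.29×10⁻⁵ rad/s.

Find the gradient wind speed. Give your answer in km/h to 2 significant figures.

15 km/h

Coriolis parameter at 42°N:
f = 2Ω sin φ = 2 × 7.29×10⁻⁵ × sin 42° = 9.76×10⁻⁵ s⁻¹
Pressure gradient: |∂P/∂n| = 200 Pa / 412000 m = 4.85×10⁻⁴ Pa/m
Geostrophic speed: V_g = |∂P/∂n|/(fρ) = 4.85×10⁻⁴/(9.76×10⁻⁵ × 1.23) = 4.05 m/s
Around a high, pressure-gradient force acts outward with centrifugal, so Coriolis balances both:
fV = (1/ρ)|∂P/∂n| + V²/R  →  V² − fR·V + fR·V_g = 0
With fR = 9.76×10⁻⁵ × 741×10³ m = 72.3 m/s:
V = [fR − √((fR)² − 4 fR V_g)]/2 = [72.3 − √(72.3² − 4×72.3×4.05)]/2 = 4.3 m/s
Supergeostrophic (V > V_g = 4.05 m/s), as expected around a high.
Converting: 4.3 m/s × 3.6 = 15 km/h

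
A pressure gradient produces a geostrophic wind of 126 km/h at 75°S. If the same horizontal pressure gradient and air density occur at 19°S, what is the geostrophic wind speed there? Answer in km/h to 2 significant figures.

370 km/h

With the same pressure gradient and density, V_g ∝ 1/f ∝ 1/sin φ.
V₂ = V₁ · sin φ₁ / sin φ₂ = 126 × sin 75° / sin 19°
V₂ = 126 × 0.9659/0.3256 = 370 km/h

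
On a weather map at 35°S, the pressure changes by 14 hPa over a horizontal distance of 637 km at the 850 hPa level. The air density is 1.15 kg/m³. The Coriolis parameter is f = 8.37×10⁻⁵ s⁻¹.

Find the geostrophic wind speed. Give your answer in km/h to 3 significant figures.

Pressure gradient: |∂P/∂n| = 1400 Pa / 637000 m = 2.20×10⁻³ Pa/m
Geostrophic balance (pressure-gradient force = Coriolis force):
V_g = (1/(fρ)) |∂P/∂n| = 2.20×10⁻³ / (8.37×10⁻⁵ × 1.15) = 22.8 m/s
Converting: 22.8 m/s × 3.6 = 82.2 km/h

82.2 km/h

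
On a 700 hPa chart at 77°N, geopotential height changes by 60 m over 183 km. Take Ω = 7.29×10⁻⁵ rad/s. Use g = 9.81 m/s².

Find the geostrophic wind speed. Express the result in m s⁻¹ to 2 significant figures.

Coriolis parameter at 77°N:
f = 2Ω sin φ = 2 × 7.29×10⁻⁵ × sin 77° = 1.42×10⁻⁴ s⁻¹
Height gradient: |∂Z/∂n| = 60 m / 183000 m = 3.28×10⁻⁴
On a pressure surface, geostrophic balance gives V_g = (g/f)|∂Z/∂n|:
V_g = 9.81 × 3.28×10⁻⁴ / 1.42×10⁻⁴ = 22.6 m/s

23 m s⁻¹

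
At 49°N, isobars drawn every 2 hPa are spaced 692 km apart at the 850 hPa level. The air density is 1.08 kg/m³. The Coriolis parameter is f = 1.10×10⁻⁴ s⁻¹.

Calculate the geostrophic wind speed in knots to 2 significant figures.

Pressure gradient: |∂P/∂n| = 200 Pa / 692000 m = 2.89×10⁻⁴ Pa/m
Geostrophic balance (pressure-gradient force = Coriolis force):
V_g = (1/(fρ)) |∂P/∂n| = 2.89×10⁻⁴ / (1.10×10⁻⁴ × 1.08) = 2.43 m/s
Converting: 2.43 m/s × 1.944 = 4.7 knots

4.7 knots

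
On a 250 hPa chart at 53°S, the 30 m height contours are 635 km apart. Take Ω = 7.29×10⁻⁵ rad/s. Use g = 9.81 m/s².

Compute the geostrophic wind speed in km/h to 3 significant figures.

14.3 km/h

Coriolis parameter at 53°S:
f = 2Ω sin φ = 2 × 7.29×10⁻⁵ × sin 53° = 1.16×10⁻⁴ s⁻¹
Height gradient: |∂Z/∂n| = 30 m / 635000 m = 4.72×10⁻⁵
On a pressure surface, geostrophic balance gives V_g = (g/f)|∂Z/∂n|:
V_g = 9.81 × 4.72×10⁻⁵ / 1.16×10⁻⁴ = 3.98 m/s
Converting: 3.98 m/s × 3.6 = 14.3 km/h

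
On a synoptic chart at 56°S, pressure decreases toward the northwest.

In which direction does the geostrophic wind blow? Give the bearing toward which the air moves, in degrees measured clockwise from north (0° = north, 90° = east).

The pressure-gradient force points toward the northwest (bearing 315°).
Geostrophic balance: in the Southern Hemisphere the Coriolis force deflects motion to the left, so the geostrophic wind blows 90° to the left of the pressure-gradient force (low pressure on the right).
Rotating 315° by 90° counterclockwise gives 225° — the wind blows toward the southwest.

225°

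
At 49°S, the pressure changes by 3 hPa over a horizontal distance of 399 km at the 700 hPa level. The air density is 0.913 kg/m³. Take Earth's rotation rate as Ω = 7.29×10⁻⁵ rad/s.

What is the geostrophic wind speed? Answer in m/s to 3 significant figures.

7.48 m/s

Coriolis parameter at 49°S:
f = 2Ω sin φ = 2 × 7.29×10⁻⁵ × sin 49° = 1.10×10⁻⁴ s⁻¹
Pressure gradient: |∂P/∂n| = 300 Pa / 399000 m = 7.52×10⁻⁴ Pa/m
Geostrophic balance (pressure-gradient force = Coriolis force):
V_g = (1/(fρ)) |∂P/∂n| = 7.52×10⁻⁴ / (1.10×10⁻⁴ × 0.913) = 7.48 m/s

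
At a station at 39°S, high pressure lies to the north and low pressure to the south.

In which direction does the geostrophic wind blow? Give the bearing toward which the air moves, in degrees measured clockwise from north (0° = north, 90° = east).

090°

The pressure-gradient force points toward the south (bearing 180°).
Geostrophic balance: in the Southern Hemisphere the Coriolis force deflects motion to the left, so the geostrophic wind blows 90° to the left of the pressure-gradient force (low pressure on the right).
Rotating 180° by 90° counterclockwise gives 090° — the wind blows toward the east.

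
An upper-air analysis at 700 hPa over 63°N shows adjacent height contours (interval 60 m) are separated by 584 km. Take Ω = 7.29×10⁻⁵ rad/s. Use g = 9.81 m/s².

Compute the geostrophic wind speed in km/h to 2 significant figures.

Coriolis parameter at 63°N:
f = 2Ω sin φ = 2 × 7.29×10⁻⁵ × sin 63° = 1.30×10⁻⁴ s⁻¹
Height gradient: |∂Z/∂n| = 60 m / 584000 m = 1.03×10⁻⁴
On a pressure surface, geostrophic balance gives V_g = (g/f)|∂Z/∂n|:
V_g = 9.81 × 1.03×10⁻⁴ / 1.30×10⁻⁴ = 7.76 m/s
Converting: 7.76 m/s × 3.6 = 28 km/h

28 km/h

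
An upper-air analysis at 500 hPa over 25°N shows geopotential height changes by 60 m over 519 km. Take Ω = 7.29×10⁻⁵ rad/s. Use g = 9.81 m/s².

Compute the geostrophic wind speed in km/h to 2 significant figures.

Coriolis parameter at 25°N:
f = 2Ω sin φ = 2 × 7.29×10⁻⁵ × sin 25° = 6.16×10⁻⁵ s⁻¹
Height gradient: |∂Z/∂n| = 60 m / 519000 m = 1.16×10⁻⁴
On a pressure surface, geostrophic balance gives V_g = (g/f)|∂Z/∂n|:
V_g = 9.81 × 1.16×10⁻⁴ / 6.16×10⁻⁵ = 18.4 m/s
Converting: 18.4 m/s × 3.6 = 66 km/h

66 km/h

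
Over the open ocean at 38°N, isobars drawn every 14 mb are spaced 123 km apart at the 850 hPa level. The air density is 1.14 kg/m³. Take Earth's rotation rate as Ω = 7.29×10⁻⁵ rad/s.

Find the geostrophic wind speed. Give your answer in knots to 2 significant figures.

220 knots

Coriolis parameter at 38°N:
f = 2Ω sin φ = 2 × 7.29×10⁻⁵ × sin 38° = 8.98×10⁻⁵ s⁻¹
Pressure gradient: |∂P/∂n| = 1400 Pa / 123000 m = 1.14×10⁻² Pa/m
Geostrophic balance (pressure-gradient force = Coriolis force):
V_g = (1/(fρ)) |∂P/∂n| = 1.14×10⁻² / (8.98×10⁻⁵ × 1.14) = 111 m/s
Converting: 111 m/s × 1.944 = 220 knots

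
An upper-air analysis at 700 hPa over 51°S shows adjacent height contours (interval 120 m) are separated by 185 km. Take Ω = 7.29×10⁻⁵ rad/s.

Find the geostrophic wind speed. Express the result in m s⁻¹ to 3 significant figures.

56.2 m s⁻¹

Coriolis parameter at 51°S:
f = 2Ω sin φ = 2 × 7.29×10⁻⁵ × sin 51° = 1.13×10⁻⁴ s⁻¹
Height gradient: |∂Z/∂n| = 120 m / 185000 m = 6.49×10⁻⁴
On a pressure surface, geostrophic balance gives V_g = (g/f)|∂Z/∂n|:
V_g = 9.81 × 6.49×10⁻⁴ / 1.13×10⁻⁴ = 56.2 m/s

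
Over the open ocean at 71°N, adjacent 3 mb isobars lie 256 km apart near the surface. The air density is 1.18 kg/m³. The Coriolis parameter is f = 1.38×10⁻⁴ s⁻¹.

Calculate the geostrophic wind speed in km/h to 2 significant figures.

Pressure gradient: |∂P/∂n| = 300 Pa / 256000 m = 1.17×10⁻³ Pa/m
Geostrophic balance (pressure-gradient force = Coriolis force):
V_g = (1/(fρ)) |∂P/∂n| = 1.17×10⁻³ / (1.38×10⁻⁴ × 1.18) = 7.20 m/s
Converting: 7.20 m/s × 3.6 = 26 km/h

26 km/h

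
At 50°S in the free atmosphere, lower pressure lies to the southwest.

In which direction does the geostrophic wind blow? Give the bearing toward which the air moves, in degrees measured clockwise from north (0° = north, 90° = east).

The pressure-gradient force points toward the southwest (bearing 225°).
Geostrophic balance: in the Southern Hemisphere the Coriolis force deflects motion to the left, so the geostrophic wind blows 90° to the left of the pressure-gradient force (low pressure on the right).
Rotating 225° by 90° counterclockwise gives 135° — the wind blows toward the southeast.

135°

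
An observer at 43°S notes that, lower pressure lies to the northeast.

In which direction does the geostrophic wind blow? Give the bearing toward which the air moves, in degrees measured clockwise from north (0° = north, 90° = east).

315°

The pressure-gradient force points toward the northeast (bearing 045°).
Geostrophic balance: in the Southern Hemisphere the Coriolis force deflects motion to the left, so the geostrophic wind blows 90° to the left of the pressure-gradient force (low pressure on the right).
Rotating 045° by 90° counterclockwise gives 315° — the wind blows toward the northwest.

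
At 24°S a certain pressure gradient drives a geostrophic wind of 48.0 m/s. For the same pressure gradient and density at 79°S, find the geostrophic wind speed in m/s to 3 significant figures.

With the same pressure gradient and density, V_g ∝ 1/f ∝ 1/sin φ.
V₂ = V₁ · sin φ₁ / sin φ₂ = 48.0 × sin 24° / sin 79°
V₂ = 48.0 × 0.4067/0.9816 = 19.9 m/s

19.9 m/s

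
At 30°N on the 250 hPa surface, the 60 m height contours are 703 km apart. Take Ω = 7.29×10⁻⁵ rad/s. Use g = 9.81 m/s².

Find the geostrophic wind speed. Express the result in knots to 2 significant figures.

Coriolis parameter at 30°N:
f = 2Ω sin φ = 2 × 7.29×10⁻⁵ × sin 30° = 7.29×10⁻⁵ s⁻¹
Height gradient: |∂Z/∂n| = 60 m / 703000 m = 8.53×10⁻⁵
On a pressure surface, geostrophic balance gives V_g = (g/f)|∂Z/∂n|:
V_g = 9.81 × 8.53×10⁻⁵ / 7.29×10⁻⁵ = 11.5 m/s
Converting: 11.5 m/s × 1.944 = 22 knots

22 knots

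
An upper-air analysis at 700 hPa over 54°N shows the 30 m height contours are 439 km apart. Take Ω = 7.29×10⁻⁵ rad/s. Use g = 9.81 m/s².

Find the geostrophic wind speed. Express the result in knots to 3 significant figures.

11.0 knots

Coriolis parameter at 54°N:
f = 2Ω sin φ = 2 × 7.29×10⁻⁵ × sin 54° = 1.18×10⁻⁴ s⁻¹
Height gradient: |∂Z/∂n| = 30 m / 439000 m = 6.83×10⁻⁵
On a pressure surface, geostrophic balance gives V_g = (g/f)|∂Z/∂n|:
V_g = 9.81 × 6.83×10⁻⁵ / 1.18×10⁻⁴ = 5.68 m/s
Converting: 5.68 m/s × 1.944 = 11.0 knots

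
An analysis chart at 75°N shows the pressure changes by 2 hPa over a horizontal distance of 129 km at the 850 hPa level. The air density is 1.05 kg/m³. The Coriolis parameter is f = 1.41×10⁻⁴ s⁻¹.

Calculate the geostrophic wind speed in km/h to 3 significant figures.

Pressure gradient: |∂P/∂n| = 200 Pa / 129000 m = 1.55×10⁻³ Pa/m
Geostrophic balance (pressure-gradient force = Coriolis force):
V_g = (1/(fρ)) |∂P/∂n| = 1.55×10⁻³ / (1.41×10⁻⁴ × 1.05) = 10.5 m/s
Converting: 10.5 m/s × 3.6 = 37.7 km/h

37.7 km/h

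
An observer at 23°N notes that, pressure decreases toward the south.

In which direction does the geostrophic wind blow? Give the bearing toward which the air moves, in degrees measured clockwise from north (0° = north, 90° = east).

270°

The pressure-gradient force points toward the south (bearing 180°).
Geostrophic balance: in the Northern Hemisphere the Coriolis force deflects motion to the right, so the geostrophic wind blows 90° to the right of the pressure-gradient force (low pressure on the left).
Rotating 180° by 90° clockwise gives 270° — the wind blows toward the west.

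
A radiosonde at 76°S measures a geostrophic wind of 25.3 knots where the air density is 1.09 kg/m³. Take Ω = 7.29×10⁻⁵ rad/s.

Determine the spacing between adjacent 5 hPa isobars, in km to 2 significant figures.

250 km

Coriolis parameter at 76°S:
f = 2Ω sin φ = 2 × 7.29×10⁻⁵ × sin 76° = 1.41×10⁻⁴ s⁻¹
Wind speed in SI: 25.3 knots = 13.0 m/s
Geostrophic balance rearranged: |∂P/∂n| = f ρ V_g
|∂P/∂n| = 1.41×10⁻⁴ × 1.09 × 13.0 = 2.01×10⁻³ Pa/m
Isobar spacing: Δn = ΔP/|∂P/∂n| = 500 Pa / 2.01×10⁻³ Pa/m = 249128 m ≈ 250 km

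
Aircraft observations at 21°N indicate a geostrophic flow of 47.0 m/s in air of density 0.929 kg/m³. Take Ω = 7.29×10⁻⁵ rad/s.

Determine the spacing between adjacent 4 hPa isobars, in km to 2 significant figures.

180 km

Coriolis parameter at 21°N:
f = 2Ω sin φ = 2 × 7.29×10⁻⁵ × sin 21° = 5.23×10⁻⁵ s⁻¹
Geostrophic balance rearranged: |∂P/∂n| = f ρ V_g
|∂P/∂n| = 5.23×10⁻⁵ × 0.929 × 47.0 = 2.28×10⁻³ Pa/m
Isobar spacing: Δn = ΔP/|∂P/∂n| = 400 Pa / 2.28×10⁻³ Pa/m = 175331 m ≈ 180 km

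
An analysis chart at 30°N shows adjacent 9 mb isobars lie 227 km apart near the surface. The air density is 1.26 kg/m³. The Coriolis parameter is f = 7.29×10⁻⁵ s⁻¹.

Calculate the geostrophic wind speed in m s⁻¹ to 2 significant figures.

43 m s⁻¹

Pressure gradient: |∂P/∂n| = 900 Pa / 227000 m = 3.96×10⁻³ Pa/m
Geostrophic balance (pressure-gradient force = Coriolis force):
V_g = (1/(fρ)) |∂P/∂n| = 3.96×10⁻³ / (7.29×10⁻⁵ × 1.26) = 43.2 m/s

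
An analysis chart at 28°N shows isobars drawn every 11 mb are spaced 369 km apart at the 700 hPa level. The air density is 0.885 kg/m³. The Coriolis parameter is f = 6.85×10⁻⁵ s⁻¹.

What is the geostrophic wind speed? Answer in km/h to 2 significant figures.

180 km/h

Pressure gradient: |∂P/∂n| = 1100 Pa / 369000 m = 2.98×10⁻³ Pa/m
Geostrophic balance (pressure-gradient force = Coriolis force):
V_g = (1/(fρ)) |∂P/∂n| = 2.98×10⁻³ / (6.85×10⁻⁵ × 0.885) = 49.2 m/s
Converting: 49.2 m/s × 3.6 = 180 km/h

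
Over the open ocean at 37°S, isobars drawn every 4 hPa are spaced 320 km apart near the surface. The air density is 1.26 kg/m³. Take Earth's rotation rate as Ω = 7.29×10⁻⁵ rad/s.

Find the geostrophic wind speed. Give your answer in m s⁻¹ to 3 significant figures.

11.3 m s⁻¹

Coriolis parameter at 37°S:
f = 2Ω sin φ = 2 × 7.29×10⁻⁵ × sin 37° = 8.77×10⁻⁵ s⁻¹
Pressure gradient: |∂P/∂n| = 400 Pa / 320000 m = 1.25×10⁻³ Pa/m
Geostrophic balance (pressure-gradient force = Coriolis force):
V_g = (1/(fρ)) |∂P/∂n| = 1.25×10⁻³ / (8.77×10⁻⁵ × 1.26) = 11.3 m/s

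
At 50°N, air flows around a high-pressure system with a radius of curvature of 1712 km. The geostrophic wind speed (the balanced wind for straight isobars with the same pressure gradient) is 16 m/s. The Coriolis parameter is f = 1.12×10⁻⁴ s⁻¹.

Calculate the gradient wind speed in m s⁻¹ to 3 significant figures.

Around a high, pressure-gradient force acts outward with centrifugal, so Coriolis balances both:
fV = (1/ρ)|∂P/∂n| + V²/R  →  V² − fR·V + fR·V_g = 0
With fR = 1.12×10⁻⁴ × 1712×10³ m = 192 m/s:
V = [fR − √((fR)² − 4 fR V_g)]/2 = [192 − √(192² − 4×192×16)]/2 = 17.6 m/s
Supergeostrophic (V > V_g = 16 m/s), as expected around a high.

17.6 m s⁻¹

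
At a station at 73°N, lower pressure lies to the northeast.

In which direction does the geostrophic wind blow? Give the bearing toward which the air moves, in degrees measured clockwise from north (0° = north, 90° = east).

135°

The pressure-gradient force points toward the northeast (bearing 045°).
Geostrophic balance: in the Northern Hemisphere the Coriolis force deflects motion to the right, so the geostrophic wind blows 90° to the right of the pressure-gradient force (low pressure on the left).
Rotating 045° by 90° clockwise gives 135° — the wind blows toward the southeast.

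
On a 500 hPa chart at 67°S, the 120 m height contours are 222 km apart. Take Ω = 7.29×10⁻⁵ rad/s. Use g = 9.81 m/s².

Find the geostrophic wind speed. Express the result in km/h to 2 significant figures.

Coriolis parameter at 67°S:
f = 2Ω sin φ = 2 × 7.29×10⁻⁵ × sin 67° = 1.34×10⁻⁴ s⁻¹
Height gradient: |∂Z/∂n| = 120 m / 222000 m = 5.41×10⁻⁴
On a pressure surface, geostrophic balance gives V_g = (g/f)|∂Z/∂n|:
V_g = 9.81 × 5.41×10⁻⁴ / 1.34×10⁻⁴ = 39.5 m/s
Converting: 39.5 m/s × 3.6 = 140 km/h

140 km/h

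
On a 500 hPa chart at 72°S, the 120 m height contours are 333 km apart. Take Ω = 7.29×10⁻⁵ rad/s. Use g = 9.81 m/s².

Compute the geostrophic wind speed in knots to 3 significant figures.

49.6 knots

Coriolis parameter at 72°S:
f = 2Ω sin φ = 2 × 7.29×10⁻⁵ × sin 72° = 1.39×10⁻⁴ s⁻¹
Height gradient: |∂Z/∂n| = 120 m / 333000 m = 3.60×10⁻⁴
On a pressure surface, geostrophic balance gives V_g = (g/f)|∂Z/∂n|:
V_g = 9.81 × 3.60×10⁻⁴ / 1.39×10⁻⁴ = 25.5 m/s
Converting: 25.5 m/s × 1.944 = 49.6 knots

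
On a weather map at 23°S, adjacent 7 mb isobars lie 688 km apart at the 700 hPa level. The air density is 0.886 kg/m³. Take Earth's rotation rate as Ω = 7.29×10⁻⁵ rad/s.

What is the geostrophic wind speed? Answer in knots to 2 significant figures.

39 knots

Coriolis parameter at 23°S:
f = 2Ω sin φ = 2 × 7.29×10⁻⁵ × sin 23° = 5.70×10⁻⁵ s⁻¹
Pressure gradient: |∂P/∂n| = 700 Pa / 688000 m = 1.02×10⁻³ Pa/m
Geostrophic balance (pressure-gradient force = Coriolis force):
V_g = (1/(fρ)) |∂P/∂n| = 1.02×10⁻³ / (5.70×10⁻⁵ × 0.886) = 20.2 m/s
Converting: 20.2 m/s × 1.944 = 39 knots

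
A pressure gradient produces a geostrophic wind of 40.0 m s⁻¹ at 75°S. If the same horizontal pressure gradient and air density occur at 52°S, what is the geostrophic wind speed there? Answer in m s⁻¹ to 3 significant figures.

49.0 m s⁻¹

With the same pressure gradient and density, V_g ∝ 1/f ∝ 1/sin φ.
V₂ = V₁ · sin φ₁ / sin φ₂ = 40.0 × sin 75° / sin 52°
V₂ = 40.0 × 0.9659/0.7880 = 49.0 m s⁻¹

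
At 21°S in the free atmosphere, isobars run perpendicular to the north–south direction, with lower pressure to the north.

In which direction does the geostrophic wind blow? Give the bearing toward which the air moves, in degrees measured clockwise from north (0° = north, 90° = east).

270°

The pressure-gradient force points toward the north (bearing 000°).
Geostrophic balance: in the Southern Hemisphere the Coriolis force deflects motion to the left, so the geostrophic wind blows 90° to the left of the pressure-gradient force (low pressure on the right).
Rotating 000° by 90° counterclockwise gives 270° — the wind blows toward the west.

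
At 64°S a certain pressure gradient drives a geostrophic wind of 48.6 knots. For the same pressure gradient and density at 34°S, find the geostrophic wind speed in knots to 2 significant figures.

With the same pressure gradient and density, V_g ∝ 1/f ∝ 1/sin φ.
V₂ = V₁ · sin φ₁ / sin φ₂ = 48.6 × sin 64° / sin 34°
V₂ = 48.6 × 0.8988/0.5592 = 78 knots

78 knots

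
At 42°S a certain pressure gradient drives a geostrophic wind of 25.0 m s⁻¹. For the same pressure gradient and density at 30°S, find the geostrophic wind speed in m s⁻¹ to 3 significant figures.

With the same pressure gradient and density, V_g ∝ 1/f ∝ 1/sin φ.
V₂ = V₁ · sin φ₁ / sin φ₂ = 25.0 × sin 42° / sin 30°
V₂ = 25.0 × 0.6691/0.5000 = 33.5 m s⁻¹

33.5 m s⁻¹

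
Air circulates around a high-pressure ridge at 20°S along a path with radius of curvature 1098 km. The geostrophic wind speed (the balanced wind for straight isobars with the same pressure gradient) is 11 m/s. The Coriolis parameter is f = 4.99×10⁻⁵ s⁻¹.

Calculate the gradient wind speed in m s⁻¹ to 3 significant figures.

15.2 m s⁻¹

Around a high, pressure-gradient force acts outward with centrifugal, so Coriolis balances both:
fV = (1/ρ)|∂P/∂n| + V²/R  →  V² − fR·V + fR·V_g = 0
With fR = 4.99×10⁻⁵ × 1098×10³ m = 54.8 m/s:
V = [fR − √((fR)² − 4 fR V_g)]/2 = [54.8 − √(54.8² − 4×54.8×11)]/2 = 15.2 m/s
Supergeostrophic (V > V_g = 11 m/s), as expected around a high.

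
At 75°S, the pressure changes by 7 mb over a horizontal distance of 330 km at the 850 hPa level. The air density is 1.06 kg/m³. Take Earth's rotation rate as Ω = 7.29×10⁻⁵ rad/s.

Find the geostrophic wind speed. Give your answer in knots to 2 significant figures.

Coriolis parameter at 75°S:
f = 2Ω sin φ = 2 × 7.29×10⁻⁵ × sin 75° = 1.41×10⁻⁴ s⁻¹
Pressure gradient: |∂P/∂n| = 700 Pa / 330000 m = 2.12×10⁻³ Pa/m
Geostrophic balance (pressure-gradient force = Coriolis force):
V_g = (1/(fρ)) |∂P/∂n| = 2.12×10⁻³ / (1.41×10⁻⁴ × 1.06) = 14.2 m/s
Converting: 14.2 m/s × 1.944 = 28 knots

28 knots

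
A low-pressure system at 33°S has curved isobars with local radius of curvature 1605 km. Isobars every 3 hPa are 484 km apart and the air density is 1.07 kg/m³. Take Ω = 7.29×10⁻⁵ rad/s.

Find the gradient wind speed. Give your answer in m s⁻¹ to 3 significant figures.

6.92 m s⁻¹

Coriolis parameter at 33°S:
f = 2Ω sin φ = 2 × 7.29×10⁻⁵ × sin 33° = 7.94×10⁻⁵ s⁻¹
Pressure gradient: |∂P/∂n| = 300 Pa / 484000 m = 6.20×10⁻⁴ Pa/m
Geostrophic speed: V_g = |∂P/∂n|/(fρ) = 6.20×10⁻⁴/(7.94×10⁻⁵ × 1.07) = 7.30 m/s
Around a low, centrifugal force acts outward with Coriolis, so pressure-gradient force balances both:
(1/ρ)|∂P/∂n| = fV + V²/R  →  V² + fR·V − fR·V_g = 0
With fR = 7.94×10⁻⁵ × 1605×10³ m = 127 m/s:
V = [−fR + √((fR)² + 4 fR V_g)]/2 = [−127 + √(127² + 4×127×7.3)]/2 = 6.92 m/s
Subgeostrophic (V < V_g = 7.3 m/s), as expected around a low.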